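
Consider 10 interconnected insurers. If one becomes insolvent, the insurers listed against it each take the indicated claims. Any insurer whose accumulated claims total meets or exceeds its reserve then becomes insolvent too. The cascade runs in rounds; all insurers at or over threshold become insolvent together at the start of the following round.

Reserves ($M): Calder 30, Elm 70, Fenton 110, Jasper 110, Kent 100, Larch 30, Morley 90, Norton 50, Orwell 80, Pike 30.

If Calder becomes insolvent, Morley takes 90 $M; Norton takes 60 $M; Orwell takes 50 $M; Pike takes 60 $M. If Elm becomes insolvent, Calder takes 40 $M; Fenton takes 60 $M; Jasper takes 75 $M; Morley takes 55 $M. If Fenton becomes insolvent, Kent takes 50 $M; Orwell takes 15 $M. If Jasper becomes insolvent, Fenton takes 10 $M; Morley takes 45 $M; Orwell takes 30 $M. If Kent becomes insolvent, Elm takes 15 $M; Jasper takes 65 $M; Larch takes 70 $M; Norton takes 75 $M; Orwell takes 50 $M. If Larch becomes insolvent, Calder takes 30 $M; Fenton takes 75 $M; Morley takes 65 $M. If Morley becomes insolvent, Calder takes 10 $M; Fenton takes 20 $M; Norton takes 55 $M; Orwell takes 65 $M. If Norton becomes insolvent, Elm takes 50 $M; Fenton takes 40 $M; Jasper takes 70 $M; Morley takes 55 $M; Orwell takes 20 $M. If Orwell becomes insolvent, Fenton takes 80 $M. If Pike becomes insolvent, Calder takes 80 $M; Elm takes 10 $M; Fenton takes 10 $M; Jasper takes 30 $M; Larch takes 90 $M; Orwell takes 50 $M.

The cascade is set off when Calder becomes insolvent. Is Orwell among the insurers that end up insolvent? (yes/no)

Round 1 — Calder becomes insolvent (initial).
  Morley: +90 → 90 ≥ 90
  Norton: +60 → 60 ≥ 50
  Orwell: +50 → 50 < 80
  Pike: +60 → 60 ≥ 30
Round 2 — Morley, Norton, Pike become insolvent.
  Elm: +50+10 → 60 < 70
  Fenton: +20+40+10 → 70 < 110
  Jasper: +70+30 → 100 < 110
  Larch: +90 → 90 ≥ 30
  Orwell: +65+20+50 → 185 ≥ 80
Round 3 — Larch, Orwell become insolvent.
  Fenton: +75+80 → 225 ≥ 110
Round 4 — Fenton becomes insolvent.
  Kent: +50 → 50 < 100
No further insolvencies.

yes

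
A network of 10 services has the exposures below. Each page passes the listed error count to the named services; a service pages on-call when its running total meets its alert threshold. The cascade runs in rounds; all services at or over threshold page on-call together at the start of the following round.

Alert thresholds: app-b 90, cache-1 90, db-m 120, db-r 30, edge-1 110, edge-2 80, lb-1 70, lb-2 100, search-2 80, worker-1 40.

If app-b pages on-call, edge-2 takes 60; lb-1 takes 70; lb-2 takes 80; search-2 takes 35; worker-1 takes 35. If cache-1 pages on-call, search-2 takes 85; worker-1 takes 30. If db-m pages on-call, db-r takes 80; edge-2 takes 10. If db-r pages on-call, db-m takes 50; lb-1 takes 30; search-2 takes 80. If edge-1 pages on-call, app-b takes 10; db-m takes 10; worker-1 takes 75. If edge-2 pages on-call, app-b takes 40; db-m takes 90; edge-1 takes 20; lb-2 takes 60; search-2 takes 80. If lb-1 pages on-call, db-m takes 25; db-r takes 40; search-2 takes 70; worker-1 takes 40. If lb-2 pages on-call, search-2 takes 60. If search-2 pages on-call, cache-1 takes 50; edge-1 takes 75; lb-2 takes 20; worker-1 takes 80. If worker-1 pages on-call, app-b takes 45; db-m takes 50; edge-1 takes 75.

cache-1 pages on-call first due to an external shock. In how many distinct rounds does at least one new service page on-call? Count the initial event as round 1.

4

Round 1 — cache-1 pages on-call (initial).
  search-2: +85 → 85 ≥ 80
  worker-1: +30 → 30 < 40
Round 2 — search-2 pages on-call.
  edge-1: +75 → 75 < 110
  lb-2: +20 → 20 < 100
  worker-1: +80 → 110 ≥ 40
Round 3 — worker-1 pages on-call.
  app-b: +45 → 45 < 90
  db-m: +50 → 50 < 120
  edge-1: +75 → 150 ≥ 110
Round 4 — edge-1 pages on-call.
  app-b: +10 → 55 < 90
  db-m: +10 → 60 < 120
No further pages.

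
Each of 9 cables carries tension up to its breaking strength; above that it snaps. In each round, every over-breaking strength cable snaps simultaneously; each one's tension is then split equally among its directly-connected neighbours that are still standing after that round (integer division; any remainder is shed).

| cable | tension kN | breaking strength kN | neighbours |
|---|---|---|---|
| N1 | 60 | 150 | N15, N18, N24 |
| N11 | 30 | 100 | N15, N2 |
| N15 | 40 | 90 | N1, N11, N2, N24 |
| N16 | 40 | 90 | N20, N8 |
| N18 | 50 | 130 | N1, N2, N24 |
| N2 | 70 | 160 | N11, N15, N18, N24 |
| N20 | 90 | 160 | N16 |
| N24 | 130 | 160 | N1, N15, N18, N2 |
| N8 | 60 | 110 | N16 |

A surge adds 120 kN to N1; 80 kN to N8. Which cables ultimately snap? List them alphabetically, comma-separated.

N1, N11, N15, N16, N18, N2, N20, N24, N8

Round 1 — N1 at 180 > 150; N8 at 140 > 110. N1, N8 snap.
  N1 sheds 180 kN to N15, N18, N24: 60 each.
    N15: 40+60 = 100 > 90
    N18: 50+60 = 110 ≤ 130
    N24: 130+60 = 190 > 160
  N8 sheds 140 kN to N16: 140 each.
    N16: 40+140 = 180 > 90
Round 2 — N15, N16, N24 snap.
  N15 sheds 100 kN to N11, N2: 50 each.
    N11: 30+50 = 80 ≤ 100
    N2: 70+50 = 120 ≤ 160
  N16 sheds 180 kN to N20: 180 each.
    N20: 90+180 = 270 > 160
  N24 sheds 190 kN to N18, N2: 95 each.
    N18: 110+95 = 205 > 130
    N2: 120+95 = 215 > 160
Round 3 — N18, N2, N20 snap.
  N18 sheds 205 kN: no online neighbours, lost.
  N2 sheds 215 kN to N11: 215 each.
    N11: 80+215 = 295 > 100
  N20 sheds 270 kN: no online neighbours, lost.
Round 4 — N11 snaps.
  N11 sheds 295 kN: no online neighbours, lost.
No further breaks.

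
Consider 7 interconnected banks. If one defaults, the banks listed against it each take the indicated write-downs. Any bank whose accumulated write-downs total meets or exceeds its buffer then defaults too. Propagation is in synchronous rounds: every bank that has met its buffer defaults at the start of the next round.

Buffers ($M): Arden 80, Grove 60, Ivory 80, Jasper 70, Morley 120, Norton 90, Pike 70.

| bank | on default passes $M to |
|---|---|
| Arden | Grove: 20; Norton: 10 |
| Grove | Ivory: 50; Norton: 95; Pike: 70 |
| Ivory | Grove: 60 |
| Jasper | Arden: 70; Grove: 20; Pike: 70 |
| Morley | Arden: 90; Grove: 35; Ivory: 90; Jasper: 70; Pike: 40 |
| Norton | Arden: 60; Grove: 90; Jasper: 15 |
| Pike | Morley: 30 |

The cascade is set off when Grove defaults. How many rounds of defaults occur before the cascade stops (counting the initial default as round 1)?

Round 1 — Grove defaults (initial).
  Ivory: +50 → 50 < 80
  Norton: +95 → 95 ≥ 90
  Pike: +70 → 70 ≥ 70
Round 2 — Norton, Pike default.
  Arden: +60 → 60 < 80
  Jasper: +15 → 15 < 70
  Morley: +30 → 30 < 120
No further defaults.

2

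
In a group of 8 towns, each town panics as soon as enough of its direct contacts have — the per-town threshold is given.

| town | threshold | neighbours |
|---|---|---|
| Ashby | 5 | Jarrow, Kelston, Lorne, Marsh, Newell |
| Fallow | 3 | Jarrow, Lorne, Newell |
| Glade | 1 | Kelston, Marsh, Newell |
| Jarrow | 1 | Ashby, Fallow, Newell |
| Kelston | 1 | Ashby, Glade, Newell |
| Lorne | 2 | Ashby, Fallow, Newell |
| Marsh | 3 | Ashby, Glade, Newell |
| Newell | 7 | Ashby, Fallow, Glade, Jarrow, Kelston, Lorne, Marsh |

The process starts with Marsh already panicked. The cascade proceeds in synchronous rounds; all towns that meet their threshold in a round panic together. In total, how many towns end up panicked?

Round 1 — Marsh panics (initial).
Round 2 — checking thresholds:
  Ashby: 1 of 5 neighbours < 5, holds.
  Glade: 1 of 3 neighbours ≥ 1, panics.
  Newell: 1 of 7 neighbours < 7, holds.
Round 3 — checking thresholds:
  Ashby: 1 of 5 neighbours < 5, holds.
  Kelston: 1 of 3 neighbours ≥ 1, panics.
  Newell: 2 of 7 neighbours < 7, holds.
Round 4 — no new panics; cascade stops.

3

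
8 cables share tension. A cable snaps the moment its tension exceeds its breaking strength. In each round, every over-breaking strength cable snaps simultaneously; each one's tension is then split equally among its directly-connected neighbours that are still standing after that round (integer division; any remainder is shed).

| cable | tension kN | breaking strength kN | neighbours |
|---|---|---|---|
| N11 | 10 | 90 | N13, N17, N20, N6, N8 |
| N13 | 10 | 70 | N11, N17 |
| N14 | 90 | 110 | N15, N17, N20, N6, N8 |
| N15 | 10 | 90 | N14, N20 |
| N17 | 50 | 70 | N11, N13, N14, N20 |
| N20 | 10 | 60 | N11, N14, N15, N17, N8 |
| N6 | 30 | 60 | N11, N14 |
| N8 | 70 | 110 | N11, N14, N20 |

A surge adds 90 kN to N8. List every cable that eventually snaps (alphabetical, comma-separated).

N11, N13, N14, N17, N20, N6, N8

Round 1 — N8 at 160 > 110. N8 snaps.
  N8 sheds 160 kN to N11, N14, N20: 53 each (1 lost).
    N11: 10+53 = 63 ≤ 90
    N14: 90+53 = 143 > 110
    N20: 10+53 = 63 > 60
Round 2 — N14, N20 snap.
  N14 sheds 143 kN to N15, N17, N6: 47 each (2 lost).
    N15: 10+47 = 57 ≤ 90
    N17: 50+47 = 97 > 70
    N6: 30+47 = 77 > 60
  N20 sheds 63 kN to N11, N15, N17: 21 each.
    N11: 63+21 = 84 ≤ 90
    N15: 57+21 = 78 ≤ 90
    N17: 97+21 = 118 > 70
Round 3 — N17, N6 snap.
  N17 sheds 118 kN to N11, N13: 59 each.
    N11: 84+59 = 143 > 90
    N13: 10+59 = 69 ≤ 70
  N6 sheds 77 kN to N11: 77 each.
    N11: 143+77 = 220 > 90
Round 4 — N11 snaps.
  N11 sheds 220 kN to N13: 220 each.
    N13: 69+220 = 289 > 70
Round 5 — N13 snaps.
  N13 sheds 289 kN: no online neighbours, lost.
No further breaks.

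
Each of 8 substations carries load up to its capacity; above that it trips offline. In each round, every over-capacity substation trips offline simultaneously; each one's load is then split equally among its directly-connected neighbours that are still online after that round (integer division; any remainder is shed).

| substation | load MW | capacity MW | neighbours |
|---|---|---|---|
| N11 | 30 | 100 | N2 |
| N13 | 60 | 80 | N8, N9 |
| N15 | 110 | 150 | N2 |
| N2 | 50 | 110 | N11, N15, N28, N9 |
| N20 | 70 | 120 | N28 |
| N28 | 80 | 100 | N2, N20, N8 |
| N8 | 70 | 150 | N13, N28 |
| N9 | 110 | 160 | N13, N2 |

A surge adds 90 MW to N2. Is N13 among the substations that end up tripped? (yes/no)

Round 1 — N2 at 140 > 110. N2 trips offline.
  N2 sheds 140 MW to N11, N15, N28, N9: 35 each.
    N11: 30+35 = 65 ≤ 100
    N15: 110+35 = 145 ≤ 150
    N28: 80+35 = 115 > 100
    N9: 110+35 = 145 ≤ 160
Round 2 — N28 trips offline.
  N28 sheds 115 MW to N20, N8: 57 each (1 lost).
    N20: 70+57 = 127 > 120
    N8: 70+57 = 127 ≤ 150
Round 3 — N20 trips offline.
  N20 sheds 127 MW: no online neighbours, lost.
No further trips.

no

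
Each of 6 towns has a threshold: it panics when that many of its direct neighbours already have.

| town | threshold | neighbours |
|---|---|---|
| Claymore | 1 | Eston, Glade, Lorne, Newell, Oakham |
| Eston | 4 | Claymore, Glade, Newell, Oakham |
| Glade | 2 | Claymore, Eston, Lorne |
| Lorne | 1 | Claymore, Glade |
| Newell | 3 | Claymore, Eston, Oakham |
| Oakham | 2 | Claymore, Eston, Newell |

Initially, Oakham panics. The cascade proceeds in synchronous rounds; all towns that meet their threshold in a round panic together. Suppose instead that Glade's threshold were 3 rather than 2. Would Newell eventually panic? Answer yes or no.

no

With Glade's threshold at 3:
Round 1 — Oakham panics (initial).
Round 2 — checking thresholds:
  Claymore: 1 of 5 neighbours ≥ 1, panics.
  Eston: 1 of 4 neighbours < 4, holds.
  Newell: 1 of 3 neighbours < 3, holds.
Round 3 — checking thresholds:
  Eston: 2 of 4 neighbours < 4, holds.
  Glade: 1 of 3 neighbours < 3, holds.
  Lorne: 1 of 2 neighbours ≥ 1, panics.
  Newell: 2 of 3 neighbours < 3, holds.
Round 4 — no new panics; cascade stops.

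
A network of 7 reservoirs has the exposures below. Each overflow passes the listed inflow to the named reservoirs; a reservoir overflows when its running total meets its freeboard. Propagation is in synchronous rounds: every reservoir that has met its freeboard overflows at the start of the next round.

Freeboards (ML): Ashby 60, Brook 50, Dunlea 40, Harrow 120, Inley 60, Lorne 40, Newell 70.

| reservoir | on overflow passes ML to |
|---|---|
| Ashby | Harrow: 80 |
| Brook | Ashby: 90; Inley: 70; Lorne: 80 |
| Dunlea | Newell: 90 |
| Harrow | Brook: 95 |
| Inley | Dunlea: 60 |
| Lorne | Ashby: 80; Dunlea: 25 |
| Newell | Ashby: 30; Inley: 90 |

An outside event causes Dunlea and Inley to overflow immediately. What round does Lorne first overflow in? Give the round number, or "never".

never

Round 1 — Dunlea, Inley overflow (initial).
  Newell: +90 → 90 ≥ 70
Round 2 — Newell overflows.
  Ashby: +30 → 30 < 60
No further overflows.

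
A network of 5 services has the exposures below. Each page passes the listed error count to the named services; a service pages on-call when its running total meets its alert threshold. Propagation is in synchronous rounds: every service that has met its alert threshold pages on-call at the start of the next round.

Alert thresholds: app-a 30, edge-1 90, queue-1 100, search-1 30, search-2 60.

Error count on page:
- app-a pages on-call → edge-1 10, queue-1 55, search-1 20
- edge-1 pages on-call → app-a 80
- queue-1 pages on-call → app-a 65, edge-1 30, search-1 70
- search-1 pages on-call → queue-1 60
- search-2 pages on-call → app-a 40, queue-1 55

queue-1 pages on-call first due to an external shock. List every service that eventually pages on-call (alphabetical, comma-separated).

Round 1 — queue-1 pages on-call (initial).
  app-a: +65 → 65 ≥ 30
  edge-1: +30 → 30 < 90
  search-1: +70 → 70 ≥ 30
Round 2 — app-a, search-1 page on-call.
  edge-1: +10 → 40 < 90
No further pages.

app-a, queue-1, search-1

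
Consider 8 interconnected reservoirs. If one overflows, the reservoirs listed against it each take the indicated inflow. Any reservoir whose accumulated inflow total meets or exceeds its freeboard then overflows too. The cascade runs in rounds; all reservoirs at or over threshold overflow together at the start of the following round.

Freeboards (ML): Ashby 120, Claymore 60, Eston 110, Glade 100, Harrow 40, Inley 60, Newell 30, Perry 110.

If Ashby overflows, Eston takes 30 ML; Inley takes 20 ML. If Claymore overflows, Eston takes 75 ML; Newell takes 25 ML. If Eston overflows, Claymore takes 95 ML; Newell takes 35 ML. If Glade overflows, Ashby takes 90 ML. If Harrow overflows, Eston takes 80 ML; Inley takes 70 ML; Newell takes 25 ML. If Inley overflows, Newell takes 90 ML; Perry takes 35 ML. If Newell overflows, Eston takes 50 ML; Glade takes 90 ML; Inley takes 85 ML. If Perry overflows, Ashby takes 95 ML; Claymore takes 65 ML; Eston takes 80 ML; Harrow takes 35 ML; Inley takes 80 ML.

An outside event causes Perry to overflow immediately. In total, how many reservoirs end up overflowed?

Round 1 — Perry overflows (initial).
  Ashby: +95 → 95 < 120
  Claymore: +65 → 65 ≥ 60
  Eston: +80 → 80 < 110
  Harrow: +35 → 35 < 40
  Inley: +80 → 80 ≥ 60
Round 2 — Claymore, Inley overflow.
  Eston: +75 → 155 ≥ 110
  Newell: +25+90 → 115 ≥ 30
Round 3 — Eston, Newell overflow.
  Glade: +90 → 90 < 100
No further overflows.

5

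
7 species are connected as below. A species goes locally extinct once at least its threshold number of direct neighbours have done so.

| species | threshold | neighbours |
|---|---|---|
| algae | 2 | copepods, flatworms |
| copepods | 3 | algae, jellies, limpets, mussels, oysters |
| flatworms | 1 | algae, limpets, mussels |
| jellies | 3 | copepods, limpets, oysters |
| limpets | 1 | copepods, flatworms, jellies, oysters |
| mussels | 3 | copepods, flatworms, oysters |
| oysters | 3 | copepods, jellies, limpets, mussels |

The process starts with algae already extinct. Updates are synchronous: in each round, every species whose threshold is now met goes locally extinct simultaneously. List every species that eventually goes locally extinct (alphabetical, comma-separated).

Round 1 — algae goes locally extinct (initial).
Round 2 — checking thresholds:
  copepods: 1 of 5 neighbours < 3, holds.
  flatworms: 1 of 3 neighbours ≥ 1, goes locally extinct.
Round 3 — checking thresholds:
  copepods: 1 of 5 neighbours < 3, holds.
  limpets: 1 of 4 neighbours ≥ 1, goes locally extinct.
  mussels: 1 of 3 neighbours < 3, holds.
Round 4 — no new extinctions; cascade stops.

algae, flatworms, limpets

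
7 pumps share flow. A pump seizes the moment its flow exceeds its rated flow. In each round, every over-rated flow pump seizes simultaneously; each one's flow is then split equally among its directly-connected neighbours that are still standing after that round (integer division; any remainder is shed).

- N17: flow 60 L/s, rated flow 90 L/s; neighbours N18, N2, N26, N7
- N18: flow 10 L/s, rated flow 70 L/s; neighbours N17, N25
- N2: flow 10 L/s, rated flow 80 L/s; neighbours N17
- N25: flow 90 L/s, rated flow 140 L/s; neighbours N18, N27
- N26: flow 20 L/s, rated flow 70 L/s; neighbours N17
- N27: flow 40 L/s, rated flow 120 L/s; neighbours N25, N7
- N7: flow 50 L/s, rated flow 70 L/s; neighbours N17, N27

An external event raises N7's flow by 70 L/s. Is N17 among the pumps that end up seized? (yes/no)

Round 1 — N7 at 120 > 70. N7 seizes.
  N7 sheds 120 L/s to N17, N27: 60 each.
    N17: 60+60 = 120 > 90
    N27: 40+60 = 100 ≤ 120
Round 2 — N17 seizes.
  N17 sheds 120 L/s to N18, N2, N26: 40 each.
    N18: 10+40 = 50 ≤ 70
    N2: 10+40 = 50 ≤ 80
    N26: 20+40 = 60 ≤ 70
No further seizures.

yes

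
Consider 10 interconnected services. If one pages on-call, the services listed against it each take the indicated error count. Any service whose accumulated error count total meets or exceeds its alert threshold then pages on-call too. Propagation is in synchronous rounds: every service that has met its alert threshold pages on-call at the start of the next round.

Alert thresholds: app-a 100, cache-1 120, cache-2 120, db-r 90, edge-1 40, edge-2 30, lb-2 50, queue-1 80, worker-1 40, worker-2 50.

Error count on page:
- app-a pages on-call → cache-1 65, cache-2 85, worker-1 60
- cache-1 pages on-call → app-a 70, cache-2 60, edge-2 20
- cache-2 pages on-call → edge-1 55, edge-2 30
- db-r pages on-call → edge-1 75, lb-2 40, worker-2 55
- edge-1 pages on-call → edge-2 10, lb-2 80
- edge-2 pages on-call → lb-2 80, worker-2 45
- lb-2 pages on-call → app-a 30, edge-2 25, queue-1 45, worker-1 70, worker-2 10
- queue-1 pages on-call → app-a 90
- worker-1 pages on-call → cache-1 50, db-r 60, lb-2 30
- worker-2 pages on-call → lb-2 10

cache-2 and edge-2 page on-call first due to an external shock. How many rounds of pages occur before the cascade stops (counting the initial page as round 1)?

Round 1 — cache-2, edge-2 page on-call (initial).
  edge-1: +55 → 55 ≥ 40
  lb-2: +80 → 80 ≥ 50
  worker-2: +45 → 45 < 50
Round 2 — edge-1, lb-2 page on-call.
  app-a: +30 → 30 < 100
  queue-1: +45 → 45 < 80
  worker-1: +70 → 70 ≥ 40
  worker-2: +10 → 55 ≥ 50
Round 3 — worker-1, worker-2 page on-call.
  cache-1: +50 → 50 < 120
  db-r: +60 → 60 < 90
No further pages.

3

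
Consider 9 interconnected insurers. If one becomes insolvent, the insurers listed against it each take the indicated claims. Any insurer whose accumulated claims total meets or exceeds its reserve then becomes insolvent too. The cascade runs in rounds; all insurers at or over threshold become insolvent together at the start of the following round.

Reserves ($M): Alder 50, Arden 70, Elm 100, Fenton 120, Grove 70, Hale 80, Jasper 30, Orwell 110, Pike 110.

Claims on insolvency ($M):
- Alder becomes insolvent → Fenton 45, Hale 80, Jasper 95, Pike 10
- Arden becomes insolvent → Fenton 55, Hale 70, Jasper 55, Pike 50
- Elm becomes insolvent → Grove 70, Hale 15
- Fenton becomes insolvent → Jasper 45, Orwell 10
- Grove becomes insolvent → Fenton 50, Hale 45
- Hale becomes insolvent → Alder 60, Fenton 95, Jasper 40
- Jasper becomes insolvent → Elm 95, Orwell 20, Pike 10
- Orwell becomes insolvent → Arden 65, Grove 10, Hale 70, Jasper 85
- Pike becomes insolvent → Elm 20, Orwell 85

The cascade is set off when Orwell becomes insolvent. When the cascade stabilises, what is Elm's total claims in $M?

Round 1 — Orwell becomes insolvent (initial).
  Arden: +65 → 65 < 70
  Grove: +10 → 10 < 70
  Hale: +70 → 70 < 80
  Jasper: +85 → 85 ≥ 30
Round 2 — Jasper becomes insolvent.
  Elm: +95 → 95 < 100
  Pike: +10 → 10 < 110
No further insolvencies.

95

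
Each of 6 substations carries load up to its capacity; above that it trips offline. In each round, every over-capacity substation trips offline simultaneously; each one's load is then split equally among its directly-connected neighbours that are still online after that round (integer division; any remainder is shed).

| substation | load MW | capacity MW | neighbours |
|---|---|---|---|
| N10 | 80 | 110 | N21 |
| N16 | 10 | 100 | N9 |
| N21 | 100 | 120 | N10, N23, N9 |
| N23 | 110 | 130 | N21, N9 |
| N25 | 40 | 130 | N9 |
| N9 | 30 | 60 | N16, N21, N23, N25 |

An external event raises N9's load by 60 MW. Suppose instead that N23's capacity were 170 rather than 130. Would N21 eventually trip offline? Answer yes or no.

yes

With N23's capacity at 170:
Round 1 — N9 at 90 > 60. N9 trips offline.
  N9 sheds 90 MW to N16, N21, N23, N25: 22 each (2 lost).
    N16: 10+22 = 32 ≤ 100
    N21: 100+22 = 122 > 120
    N23: 110+22 = 132 ≤ 170
    N25: 40+22 = 62 ≤ 130
Round 2 — N21 trips offline.
  N21 sheds 122 MW to N10, N23: 61 each.
    N10: 80+61 = 141 > 110
    N23: 132+61 = 193 > 170
Round 3 — N10, N23 trip offline.
  N10 sheds 141 MW: no online neighbours, lost.
  N23 sheds 193 MW: no online neighbours, lost.
No further trips.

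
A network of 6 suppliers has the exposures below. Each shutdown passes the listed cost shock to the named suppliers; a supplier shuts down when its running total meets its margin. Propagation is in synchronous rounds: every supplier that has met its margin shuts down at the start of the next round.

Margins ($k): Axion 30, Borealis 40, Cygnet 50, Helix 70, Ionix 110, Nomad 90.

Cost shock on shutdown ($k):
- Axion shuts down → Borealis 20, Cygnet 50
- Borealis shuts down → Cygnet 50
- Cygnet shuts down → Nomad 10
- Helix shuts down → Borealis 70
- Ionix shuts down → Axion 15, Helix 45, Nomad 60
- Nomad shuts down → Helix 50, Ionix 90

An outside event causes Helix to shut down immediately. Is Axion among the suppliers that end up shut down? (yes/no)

Round 1 — Helix shuts down (initial).
  Borealis: +70 → 70 ≥ 40
Round 2 — Borealis shuts down.
  Cygnet: +50 → 50 ≥ 50
Round 3 — Cygnet shuts down.
  Nomad: +10 → 10 < 90
No further shutdowns.

no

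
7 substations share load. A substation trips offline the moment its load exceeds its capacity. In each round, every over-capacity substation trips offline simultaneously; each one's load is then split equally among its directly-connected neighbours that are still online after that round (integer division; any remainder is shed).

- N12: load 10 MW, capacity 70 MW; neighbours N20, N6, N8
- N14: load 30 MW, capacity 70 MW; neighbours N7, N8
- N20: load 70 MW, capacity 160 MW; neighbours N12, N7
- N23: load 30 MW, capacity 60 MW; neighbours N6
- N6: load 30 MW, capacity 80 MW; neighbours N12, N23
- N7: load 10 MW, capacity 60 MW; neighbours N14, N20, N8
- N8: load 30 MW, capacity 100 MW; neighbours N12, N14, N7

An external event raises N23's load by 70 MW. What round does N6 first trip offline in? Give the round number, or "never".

Round 1 — N23 at 100 > 60. N23 trips offline.
  N23 sheds 100 MW to N6: 100 each.
    N6: 30+100 = 130 > 80
Round 2 — N6 trips offline.
  N6 sheds 130 MW to N12: 130 each.
    N12: 10+130 = 140 > 70
Round 3 — N12 trips offline.
  N12 sheds 140 MW to N20, N8: 70 each.
    N20: 70+70 = 140 ≤ 160
    N8: 30+70 = 100 ≤ 100
No further trips.

2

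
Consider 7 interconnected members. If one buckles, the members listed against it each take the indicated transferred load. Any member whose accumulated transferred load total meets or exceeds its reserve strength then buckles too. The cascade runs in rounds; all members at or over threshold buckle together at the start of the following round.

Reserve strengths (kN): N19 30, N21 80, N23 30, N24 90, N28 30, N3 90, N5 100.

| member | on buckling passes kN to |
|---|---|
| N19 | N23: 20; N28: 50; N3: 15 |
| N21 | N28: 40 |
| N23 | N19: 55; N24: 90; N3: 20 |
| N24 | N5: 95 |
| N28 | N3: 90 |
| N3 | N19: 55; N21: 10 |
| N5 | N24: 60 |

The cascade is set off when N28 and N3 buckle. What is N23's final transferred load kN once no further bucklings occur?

20

Round 1 — N28, N3 buckle (initial).
  N19: +55 → 55 ≥ 30
  N21: +10 → 10 < 80
Round 2 — N19 buckles.
  N23: +20 → 20 < 30
No further bucklings.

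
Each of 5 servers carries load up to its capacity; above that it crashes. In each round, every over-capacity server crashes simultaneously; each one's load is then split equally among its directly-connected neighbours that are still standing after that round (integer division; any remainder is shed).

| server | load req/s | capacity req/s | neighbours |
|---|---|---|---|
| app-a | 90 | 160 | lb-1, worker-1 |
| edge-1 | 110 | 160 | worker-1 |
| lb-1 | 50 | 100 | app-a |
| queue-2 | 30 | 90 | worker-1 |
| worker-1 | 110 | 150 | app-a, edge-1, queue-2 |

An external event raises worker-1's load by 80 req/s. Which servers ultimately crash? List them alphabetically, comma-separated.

Round 1 — worker-1 at 190 > 150. worker-1 crashes.
  worker-1 sheds 190 req/s to app-a, edge-1, queue-2: 63 each (1 lost).
    app-a: 90+63 = 153 ≤ 160
    edge-1: 110+63 = 173 > 160
    queue-2: 30+63 = 93 > 90
Round 2 — edge-1, queue-2 crash.
  edge-1 sheds 173 req/s: no online neighbours, lost.
  queue-2 sheds 93 req/s: no online neighbours, lost.
No further crashes.

edge-1, queue-2, worker-1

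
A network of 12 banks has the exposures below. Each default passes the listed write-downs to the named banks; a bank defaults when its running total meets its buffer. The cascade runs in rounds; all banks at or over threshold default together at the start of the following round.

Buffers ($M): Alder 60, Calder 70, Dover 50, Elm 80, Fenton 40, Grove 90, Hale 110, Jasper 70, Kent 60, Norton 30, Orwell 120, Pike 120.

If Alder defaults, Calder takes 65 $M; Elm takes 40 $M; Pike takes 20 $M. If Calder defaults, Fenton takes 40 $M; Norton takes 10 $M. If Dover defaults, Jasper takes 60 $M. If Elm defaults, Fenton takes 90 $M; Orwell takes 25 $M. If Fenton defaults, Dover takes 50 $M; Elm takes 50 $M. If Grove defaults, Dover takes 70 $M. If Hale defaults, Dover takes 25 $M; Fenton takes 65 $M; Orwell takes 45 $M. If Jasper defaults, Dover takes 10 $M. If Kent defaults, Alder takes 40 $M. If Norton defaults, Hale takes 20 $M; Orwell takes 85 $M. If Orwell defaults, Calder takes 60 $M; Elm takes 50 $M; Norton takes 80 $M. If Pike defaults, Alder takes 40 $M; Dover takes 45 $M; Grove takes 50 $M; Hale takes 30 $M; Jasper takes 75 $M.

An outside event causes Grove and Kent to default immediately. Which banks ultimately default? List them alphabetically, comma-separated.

Dover, Grove, Kent

Round 1 — Grove, Kent default (initial).
  Alder: +40 → 40 < 60
  Dover: +70 → 70 ≥ 50
Round 2 — Dover defaults.
  Jasper: +60 → 60 < 70
No further defaults.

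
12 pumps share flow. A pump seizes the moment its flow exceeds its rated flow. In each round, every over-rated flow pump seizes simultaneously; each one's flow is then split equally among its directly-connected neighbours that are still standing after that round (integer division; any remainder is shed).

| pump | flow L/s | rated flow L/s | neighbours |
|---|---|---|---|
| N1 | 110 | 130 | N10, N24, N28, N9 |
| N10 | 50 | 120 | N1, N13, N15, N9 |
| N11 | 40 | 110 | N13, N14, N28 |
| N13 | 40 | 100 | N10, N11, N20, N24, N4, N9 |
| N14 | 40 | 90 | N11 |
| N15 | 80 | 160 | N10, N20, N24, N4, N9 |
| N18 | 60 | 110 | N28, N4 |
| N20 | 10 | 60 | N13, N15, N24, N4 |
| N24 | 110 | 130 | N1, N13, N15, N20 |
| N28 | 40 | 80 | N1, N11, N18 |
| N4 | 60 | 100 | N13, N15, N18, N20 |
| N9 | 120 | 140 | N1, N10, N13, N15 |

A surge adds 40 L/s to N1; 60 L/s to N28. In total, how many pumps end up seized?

12

Round 1 — N1 at 150 > 130; N28 at 100 > 80. N1, N28 seize.
  N1 sheds 150 L/s to N10, N24, N9: 50 each.
    N10: 50+50 = 100 ≤ 120
    N24: 110+50 = 160 > 130
    N9: 120+50 = 170 > 140
  N28 sheds 100 L/s to N11, N18: 50 each.
    N11: 40+50 = 90 ≤ 110
    N18: 60+50 = 110 ≤ 110
Round 2 — N24, N9 seize.
  N24 sheds 160 L/s to N13, N15, N20: 53 each (1 lost).
    N13: 40+53 = 93 ≤ 100
    N15: 80+53 = 133 ≤ 160
    N20: 10+53 = 63 > 60
  N9 sheds 170 L/s to N10, N13, N15: 56 each (2 lost).
    N10: 100+56 = 156 > 120
    N13: 93+56 = 149 > 100
    N15: 133+56 = 189 > 160
Round 3 — N10, N13, N15, N20 seize.
  N10 sheds 156 L/s: no online neighbours, lost.
  N13 sheds 149 L/s to N11, N4: 74 each (1 lost).
    N11: 90+74 = 164 > 110
    N4: 60+74 = 134 > 100
  N15 sheds 189 L/s to N4: 189 each.
    N4: 134+189 = 323 > 100
  N20 sheds 63 L/s to N4: 63 each.
    N4: 323+63 = 386 > 100
Round 4 — N11, N4 seize.
  N11 sheds 164 L/s to N14: 164 each.
    N14: 40+164 = 204 > 90
  N4 sheds 386 L/s to N18: 386 each.
    N18: 110+386 = 496 > 110
Round 5 — N14, N18 seize.
  N14 sheds 204 L/s: no online neighbours, lost.
  N18 sheds 496 L/s: no online neighbours, lost.
No further seizures.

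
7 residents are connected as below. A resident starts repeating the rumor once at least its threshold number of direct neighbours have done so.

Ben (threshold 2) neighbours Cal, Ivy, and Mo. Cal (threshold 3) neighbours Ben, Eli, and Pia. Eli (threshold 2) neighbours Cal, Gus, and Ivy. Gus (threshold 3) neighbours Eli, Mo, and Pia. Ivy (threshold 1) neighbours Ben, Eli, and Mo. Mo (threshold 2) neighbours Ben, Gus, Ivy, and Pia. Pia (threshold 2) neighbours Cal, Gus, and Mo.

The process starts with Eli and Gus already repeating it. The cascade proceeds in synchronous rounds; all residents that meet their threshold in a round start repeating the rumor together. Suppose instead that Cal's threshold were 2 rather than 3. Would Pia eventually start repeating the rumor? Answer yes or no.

With Cal's threshold at 2:
Round 1 — Eli, Gus start repeating the rumor (initial).
Round 2 — checking thresholds:
  Cal: 1 of 3 neighbours < 2, not yet.
  Ivy: 1 of 3 neighbours ≥ 1, starts repeating the rumor.
  Mo: 1 of 4 neighbours < 2, not yet.
  Pia: 1 of 3 neighbours < 2, not yet.
Round 3 — checking thresholds:
  Ben: 1 of 3 neighbours < 2, not yet.
  Cal: 1 of 3 neighbours < 2, not yet.
  Mo: 2 of 4 neighbours ≥ 2, starts repeating the rumor.
  Pia: 1 of 3 neighbours < 2, not yet.
Round 4 — checking thresholds:
  Ben: 2 of 3 neighbours ≥ 2, starts repeating the rumor.
  Cal: 1 of 3 neighbours < 2, not yet.
  Pia: 2 of 3 neighbours ≥ 2, starts repeating the rumor.
Round 5 — checking thresholds:
  Cal: 3 of 3 neighbours ≥ 2, starts repeating the rumor.
Round 6 — no new spreads; cascade stops.

yes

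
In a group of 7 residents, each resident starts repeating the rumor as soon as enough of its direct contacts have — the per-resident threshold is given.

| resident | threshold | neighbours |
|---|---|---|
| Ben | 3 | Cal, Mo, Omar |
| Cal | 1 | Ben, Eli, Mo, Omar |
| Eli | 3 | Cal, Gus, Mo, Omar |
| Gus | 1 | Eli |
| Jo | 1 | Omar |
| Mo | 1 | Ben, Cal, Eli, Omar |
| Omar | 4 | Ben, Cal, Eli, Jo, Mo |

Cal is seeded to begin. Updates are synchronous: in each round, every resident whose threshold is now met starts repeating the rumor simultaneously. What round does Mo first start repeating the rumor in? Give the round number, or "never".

Round 1 — Cal starts repeating the rumor (initial).
Round 2 — checking thresholds:
  Ben: 1 of 3 neighbours < 3, holds.
  Eli: 1 of 4 neighbours < 3, holds.
  Mo: 1 of 4 neighbours ≥ 1, starts repeating the rumor.
  Omar: 1 of 5 neighbours < 4, holds.
Round 3 — no new spreads; cascade stops.

2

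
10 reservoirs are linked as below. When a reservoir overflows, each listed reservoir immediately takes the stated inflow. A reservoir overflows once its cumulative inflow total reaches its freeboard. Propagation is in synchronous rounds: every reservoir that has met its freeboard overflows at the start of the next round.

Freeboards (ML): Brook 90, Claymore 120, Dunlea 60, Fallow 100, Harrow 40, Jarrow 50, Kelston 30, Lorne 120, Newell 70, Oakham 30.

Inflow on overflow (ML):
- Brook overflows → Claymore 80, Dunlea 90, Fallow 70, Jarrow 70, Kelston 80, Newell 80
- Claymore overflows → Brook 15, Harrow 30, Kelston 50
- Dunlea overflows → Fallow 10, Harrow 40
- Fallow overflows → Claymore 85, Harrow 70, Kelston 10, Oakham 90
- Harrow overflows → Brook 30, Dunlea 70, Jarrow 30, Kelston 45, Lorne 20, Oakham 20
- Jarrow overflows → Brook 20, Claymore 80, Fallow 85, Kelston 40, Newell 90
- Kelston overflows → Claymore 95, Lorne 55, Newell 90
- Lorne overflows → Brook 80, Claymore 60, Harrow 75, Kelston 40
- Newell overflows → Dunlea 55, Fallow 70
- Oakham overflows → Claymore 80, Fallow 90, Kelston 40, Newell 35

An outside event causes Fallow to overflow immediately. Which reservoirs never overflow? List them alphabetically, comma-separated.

Round 1 — Fallow overflows (initial).
  Claymore: +85 → 85 < 120
  Harrow: +70 → 70 ≥ 40
  Kelston: +10 → 10 < 30
  Oakham: +90 → 90 ≥ 30
Round 2 — Harrow, Oakham overflow.
  Brook: +30 → 30 < 90
  Claymore: +80 → 165 ≥ 120
  Dunlea: +70 → 70 ≥ 60
  Jarrow: +30 → 30 < 50
  Kelston: +45+40 → 95 ≥ 30
  Lorne: +20 → 20 < 120
  Newell: +35 → 35 < 70
Round 3 — Claymore, Dunlea, Kelston overflow.
  Brook: +15 → 45 < 90
  Lorne: +55 → 75 < 120
  Newell: +90 → 125 ≥ 70
Round 4 — Newell overflows.
No further overflows.

Brook, Jarrow, Lorne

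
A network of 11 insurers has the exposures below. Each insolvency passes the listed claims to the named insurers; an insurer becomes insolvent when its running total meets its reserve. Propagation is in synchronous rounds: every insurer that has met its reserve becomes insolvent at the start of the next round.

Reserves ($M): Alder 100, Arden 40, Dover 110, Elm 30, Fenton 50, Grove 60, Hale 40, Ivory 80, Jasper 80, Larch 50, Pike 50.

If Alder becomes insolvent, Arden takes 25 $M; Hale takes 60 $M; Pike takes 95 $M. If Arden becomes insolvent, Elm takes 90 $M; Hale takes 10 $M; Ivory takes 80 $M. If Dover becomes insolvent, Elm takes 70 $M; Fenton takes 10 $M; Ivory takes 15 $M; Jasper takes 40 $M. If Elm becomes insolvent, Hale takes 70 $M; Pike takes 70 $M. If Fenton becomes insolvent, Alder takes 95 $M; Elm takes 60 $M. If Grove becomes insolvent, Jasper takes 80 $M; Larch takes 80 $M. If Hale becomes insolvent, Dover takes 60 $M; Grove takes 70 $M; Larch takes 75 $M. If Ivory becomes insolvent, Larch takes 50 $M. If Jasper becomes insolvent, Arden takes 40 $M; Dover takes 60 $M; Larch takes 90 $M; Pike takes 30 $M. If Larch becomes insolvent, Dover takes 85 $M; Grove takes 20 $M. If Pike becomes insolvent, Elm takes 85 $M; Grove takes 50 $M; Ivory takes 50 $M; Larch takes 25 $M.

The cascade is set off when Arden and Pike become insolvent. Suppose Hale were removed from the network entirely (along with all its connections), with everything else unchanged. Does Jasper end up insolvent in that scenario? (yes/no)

yes

With Hale removed:
Round 1 — Arden, Pike become insolvent (initial).
  Elm: +90+85 → 175 ≥ 30
  Grove: +50 → 50 < 60
  Ivory: +80+50 → 130 ≥ 80
  Larch: +25 → 25 < 50
Round 2 — Elm, Ivory become insolvent.
  Larch: +50 → 75 ≥ 50
Round 3 — Larch becomes insolvent.
  Dover: +85 → 85 < 110
  Grove: +20 → 70 ≥ 60
Round 4 — Grove becomes insolvent.
  Jasper: +80 → 80 ≥ 80
Round 5 — Jasper becomes insolvent.
  Dover: +60 → 145 ≥ 110
Round 6 — Dover becomes insolvent.
  Fenton: +10 → 10 < 50
No further insolvencies.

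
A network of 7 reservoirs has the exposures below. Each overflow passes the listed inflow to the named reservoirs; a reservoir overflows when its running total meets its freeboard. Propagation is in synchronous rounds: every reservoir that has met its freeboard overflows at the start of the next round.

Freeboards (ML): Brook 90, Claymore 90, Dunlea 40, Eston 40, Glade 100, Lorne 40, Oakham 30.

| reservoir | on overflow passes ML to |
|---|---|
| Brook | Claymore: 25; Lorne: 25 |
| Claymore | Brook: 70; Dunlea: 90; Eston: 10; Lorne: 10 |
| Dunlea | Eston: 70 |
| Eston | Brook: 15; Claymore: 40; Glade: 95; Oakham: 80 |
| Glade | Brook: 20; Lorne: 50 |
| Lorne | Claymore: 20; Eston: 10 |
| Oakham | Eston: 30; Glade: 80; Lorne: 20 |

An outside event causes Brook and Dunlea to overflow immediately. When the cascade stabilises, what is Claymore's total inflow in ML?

85

Round 1 — Brook, Dunlea overflow (initial).
  Claymore: +25 → 25 < 90
  Eston: +70 → 70 ≥ 40
  Lorne: +25 → 25 < 40
Round 2 — Eston overflows.
  Claymore: +40 → 65 < 90
  Glade: +95 → 95 < 100
  Oakham: +80 → 80 ≥ 30
Round 3 — Oakham overflows.
  Glade: +80 → 175 ≥ 100
  Lorne: +20 → 45 ≥ 40
Round 4 — Glade, Lorne overflow.
  Claymore: +20 → 85 < 90
No further overflows.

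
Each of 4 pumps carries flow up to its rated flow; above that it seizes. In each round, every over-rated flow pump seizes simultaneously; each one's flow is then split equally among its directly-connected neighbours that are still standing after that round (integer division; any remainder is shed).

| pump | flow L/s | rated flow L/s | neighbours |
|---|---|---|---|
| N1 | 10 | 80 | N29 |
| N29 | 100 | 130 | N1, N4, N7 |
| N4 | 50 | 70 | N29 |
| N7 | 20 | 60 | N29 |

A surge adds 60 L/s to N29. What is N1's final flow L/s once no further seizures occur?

Round 1 — N29 at 160 > 130. N29 seizes.
  N29 sheds 160 L/s to N1, N4, N7: 53 each (1 lost).
    N1: 10+53 = 63 ≤ 80
    N4: 50+53 = 103 > 70
    N7: 20+53 = 73 > 60
Round 2 — N4, N7 seize.
  N4 sheds 103 L/s: no online neighbours, lost.
  N7 sheds 73 L/s: no online neighbours, lost.
No further seizures.

63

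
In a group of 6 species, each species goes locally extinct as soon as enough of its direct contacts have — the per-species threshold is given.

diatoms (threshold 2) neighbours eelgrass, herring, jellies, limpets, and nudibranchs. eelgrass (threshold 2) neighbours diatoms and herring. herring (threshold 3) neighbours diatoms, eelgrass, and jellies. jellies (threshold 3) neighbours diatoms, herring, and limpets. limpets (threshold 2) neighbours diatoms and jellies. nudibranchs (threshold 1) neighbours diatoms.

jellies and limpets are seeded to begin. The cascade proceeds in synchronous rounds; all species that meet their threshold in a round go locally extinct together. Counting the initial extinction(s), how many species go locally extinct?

Round 1 — jellies, limpets go locally extinct (initial).
Round 2 — checking thresholds:
  diatoms: 2 of 5 neighbours ≥ 2, goes locally extinct.
  herring: 1 of 3 neighbours < 3, below threshold.
Round 3 — checking thresholds:
  eelgrass: 1 of 2 neighbours < 2, below threshold.
  herring: 2 of 3 neighbours < 3, below threshold.
  nudibranchs: 1 of 1 neighbours ≥ 1, goes locally extinct.
Round 4 — no new extinctions; cascade stops.

4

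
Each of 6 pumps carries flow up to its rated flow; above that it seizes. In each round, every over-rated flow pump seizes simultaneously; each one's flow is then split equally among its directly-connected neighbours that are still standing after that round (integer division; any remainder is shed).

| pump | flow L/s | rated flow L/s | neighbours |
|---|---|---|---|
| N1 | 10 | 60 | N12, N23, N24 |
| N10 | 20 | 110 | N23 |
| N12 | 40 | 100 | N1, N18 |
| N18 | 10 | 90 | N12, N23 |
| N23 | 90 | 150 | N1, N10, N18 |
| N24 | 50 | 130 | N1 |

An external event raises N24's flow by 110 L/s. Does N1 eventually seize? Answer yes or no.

yes

Round 1 — N24 at 160 > 130. N24 seizes.
  N24 sheds 160 L/s to N1: 160 each.
    N1: 10+160 = 170 > 60
Round 2 — N1 seizes.
  N1 sheds 170 L/s to N12, N23: 85 each.
    N12: 40+85 = 125 > 100
    N23: 90+85 = 175 > 150
Round 3 — N12, N23 seize.
  N12 sheds 125 L/s to N18: 125 each.
    N18: 10+125 = 135 > 90
  N23 sheds 175 L/s to N10, N18: 87 each (1 lost).
    N10: 20+87 = 107 ≤ 110
    N18: 135+87 = 222 > 90
Round 4 — N18 seizes.
  N18 sheds 222 L/s: no online neighbours, lost.
No further seizures.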